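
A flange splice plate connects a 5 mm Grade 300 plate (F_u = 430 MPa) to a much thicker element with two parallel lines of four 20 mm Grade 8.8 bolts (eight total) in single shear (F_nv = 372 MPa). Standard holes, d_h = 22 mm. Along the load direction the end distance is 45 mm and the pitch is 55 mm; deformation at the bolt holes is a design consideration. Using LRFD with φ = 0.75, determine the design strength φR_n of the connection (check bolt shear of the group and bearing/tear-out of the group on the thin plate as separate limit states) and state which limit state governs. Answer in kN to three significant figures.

515 kN (bearing governs)

Bolt shear: A_b = π·20²/4 = 314.2 mm²; R_n = 372 × 314.2 × 8 × 1 / 1000 = 934.9 kN → 0.75 × 934.9 = 701 kN.
Bearing (1.2 l_c t F_u ≤ 2.4 d t F_u): upper limit = 2.4·20·5·430 / 1000 = 103.2 kN.
  Edge l_c = 45 − 22/2 = 34 → r_n = 87.72 kN; interior l_c = 55 − 22 = 33 → r_n = 85.14 kN.
  R_n,bearing = 2·87.72 + 6·85.14 = 686.3 kN → 0.75 × 686.3 = 515 kN.
Bearing governs: 515 kN.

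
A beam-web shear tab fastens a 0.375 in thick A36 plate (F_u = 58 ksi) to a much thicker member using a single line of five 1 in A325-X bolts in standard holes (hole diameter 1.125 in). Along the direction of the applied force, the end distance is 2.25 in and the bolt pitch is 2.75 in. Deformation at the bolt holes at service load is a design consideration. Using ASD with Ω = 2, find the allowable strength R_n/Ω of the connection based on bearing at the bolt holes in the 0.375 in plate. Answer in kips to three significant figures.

107 kips

Per bolt r_n = 1.2 l_c t F_u ≤ 2.4 d t F_u; upper limit = 2.4 × 1 × 0.375 × 58 = 52.2 kips.
Edge bolt: l_c = 2.25 − 1.125/2 = 1.688 in → 1.2 × 1.688 × 0.375 × 58 = 44.04 → r_n = 44.04 kips.
Interior bolts: l_c = 2.75 − 1.125 = 1.625 in → 1.2 × 1.625 × 0.375 × 58 = 42.41 → r_n = 42.41 kips.
R_n = 1 × 44.04 + 4 × 42.41 = 213.7 kips.
Allowable strength R_n/Ω = 213.7 / 2 = 107 kips.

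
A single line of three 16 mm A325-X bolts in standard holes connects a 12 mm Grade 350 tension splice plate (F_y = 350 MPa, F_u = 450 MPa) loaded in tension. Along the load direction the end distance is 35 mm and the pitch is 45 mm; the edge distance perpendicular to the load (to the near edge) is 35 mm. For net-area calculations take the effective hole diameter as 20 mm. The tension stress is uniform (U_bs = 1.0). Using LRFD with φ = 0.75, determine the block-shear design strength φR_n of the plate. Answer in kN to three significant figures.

Shear plane L_v = 35 + 2·45 = 125 mm; A_gv = 125 × 12 = 1500 mm².
A_nv = (125 − 2.5·20) × 12 = 900 mm².
A_nt = (35 − 0.5·20) × 12 = 300 mm².
0.6 F_u A_nv = 243 kN; 0.6 F_y A_gv = 315 kN → shear rupture governs the shear term.
R_n = 243 + 1.0 × 450 × 300 / 1000 = 378 kN.
Design strength φR_n = 0.75 × 378 = 284 kN.

284 kN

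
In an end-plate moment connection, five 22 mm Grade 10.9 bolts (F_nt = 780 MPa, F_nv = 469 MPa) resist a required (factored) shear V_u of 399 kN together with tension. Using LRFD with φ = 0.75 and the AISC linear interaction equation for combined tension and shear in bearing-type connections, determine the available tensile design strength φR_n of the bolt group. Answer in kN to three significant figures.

A_b = π·22²/4 = 380.1 mm²; f_rv = 399 × 1000 / (5 × 380.1) = 209.9 MPa.
F'_nt = 1.3 F_nt − (F_nt / φF_nv) f_rv = 1.3·780 − (780/(0.75·469))·209.9 = 548.5 MPa, capped at F_nt → F'_nt = 548.5 MPa.
R_n = F'_nt · A_b · n = 548.5 × 380.1 × 5 / 1000 = 1042 kN.
Design strength φR_n = 0.75 × 1042 = 782 kN.

782 kN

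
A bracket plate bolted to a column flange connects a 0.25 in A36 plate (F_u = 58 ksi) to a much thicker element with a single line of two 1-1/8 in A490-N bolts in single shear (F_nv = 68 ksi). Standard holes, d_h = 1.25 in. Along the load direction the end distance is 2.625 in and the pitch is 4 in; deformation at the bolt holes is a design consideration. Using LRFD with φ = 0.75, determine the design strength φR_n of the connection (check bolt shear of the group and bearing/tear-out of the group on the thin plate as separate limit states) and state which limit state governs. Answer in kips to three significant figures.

Bolt shear: A_b = π·1.125²/4 = 0.994 in²; R_n = 68 × 0.994 × 2 × 1 = 135.2 kips → 0.75 × 135.2 = 101 kips.
Bearing (1.2 l_c t F_u ≤ 2.4 d t F_u): upper limit = 2.4·1.125·0.25·58 = 39.15 kips.
  Edge l_c = 2.625 − 1.25/2 = 2 → r_n = 34.8 kips; interior l_c = 4 − 1.25 = 2.75 → r_n = 39.15 kips.
  R_n,bearing = 1·34.8 + 1·39.15 = 73.95 kips → 0.75 × 73.95 = 55.5 kips.
Bearing governs: 55.5 kips.

55.5 kips (bearing governs)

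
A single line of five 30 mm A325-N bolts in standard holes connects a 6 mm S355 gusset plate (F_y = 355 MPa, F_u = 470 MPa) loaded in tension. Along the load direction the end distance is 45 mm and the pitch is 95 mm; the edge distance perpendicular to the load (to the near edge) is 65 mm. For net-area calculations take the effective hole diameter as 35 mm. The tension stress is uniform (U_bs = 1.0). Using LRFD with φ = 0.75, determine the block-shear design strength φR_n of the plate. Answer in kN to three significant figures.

440 kN

Shear plane L_v = 45 + 4·95 = 425 mm; A_gv = 425 × 6 = 2550 mm².
A_nv = (425 − 4.5·35) × 6 = 1605 mm².
A_nt = (65 − 0.5·35) × 6 = 285 mm².
0.6 F_u A_nv = 452.6 kN; 0.6 F_y A_gv = 543.1 kN → shear rupture governs the shear term.
R_n = 452.6 + 1.0 × 470 × 285 / 1000 = 586.6 kN.
Design strength φR_n = 0.75 × 586.6 = 440 kN.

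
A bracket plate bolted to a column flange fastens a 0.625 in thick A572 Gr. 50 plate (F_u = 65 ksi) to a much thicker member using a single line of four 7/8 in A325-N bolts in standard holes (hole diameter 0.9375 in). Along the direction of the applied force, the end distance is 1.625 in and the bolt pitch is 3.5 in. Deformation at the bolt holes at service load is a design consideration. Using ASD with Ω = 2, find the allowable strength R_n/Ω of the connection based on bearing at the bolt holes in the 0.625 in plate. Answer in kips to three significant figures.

Per bolt r_n = 1.2 l_c t F_u ≤ 2.4 d t F_u; upper limit = 2.4 × 0.875 × 0.625 × 65 = 85.31 kips.
Edge bolt: l_c = 1.625 − 0.9375/2 = 1.156 in → 1.2 × 1.156 × 0.625 × 65 = 56.37 → r_n = 56.37 kips.
Interior bolts: l_c = 3.5 − 0.9375 = 2.562 in → 1.2 × 2.562 × 0.625 × 65 = 124.9 → r_n = 85.31 kips.
R_n = 1 × 56.37 + 3 × 85.31 = 312.3 kips.
Allowable strength R_n/Ω = 312.3 / 2 = 156 kips.

156 kips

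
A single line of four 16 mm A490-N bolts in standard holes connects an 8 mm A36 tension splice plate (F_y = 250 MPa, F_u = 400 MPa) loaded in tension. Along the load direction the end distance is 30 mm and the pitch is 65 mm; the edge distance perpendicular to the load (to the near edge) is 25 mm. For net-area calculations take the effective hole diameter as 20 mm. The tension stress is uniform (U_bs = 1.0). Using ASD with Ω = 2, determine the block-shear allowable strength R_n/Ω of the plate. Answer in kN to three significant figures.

Shear plane L_v = 30 + 3·65 = 225 mm; A_gv = 225 × 8 = 1800 mm².
A_nv = (225 − 3.5·20) × 8 = 1240 mm².
A_nt = (25 − 0.5·20) × 8 = 120 mm².
0.6 F_u A_nv = 297.6 kN; 0.6 F_y A_gv = 270 kN → shear yielding governs the shear term.
R_n = 270 + 1.0 × 400 × 120 / 1000 = 318 kN.
Allowable strength R_n/Ω = 318 / 2 = 159 kN.

159 kN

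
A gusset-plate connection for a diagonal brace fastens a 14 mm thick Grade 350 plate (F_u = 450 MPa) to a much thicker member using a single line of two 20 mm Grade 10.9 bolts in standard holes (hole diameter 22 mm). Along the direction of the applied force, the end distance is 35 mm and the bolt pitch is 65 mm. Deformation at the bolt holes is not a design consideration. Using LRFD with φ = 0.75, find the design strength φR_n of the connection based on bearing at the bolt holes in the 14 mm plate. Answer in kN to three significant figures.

Per bolt r_n = 1.5 l_c t F_u ≤ 3.0 d t F_u; upper limit = 3.0 × 20 × 14 × 450 / 1000 = 378 kN.
Edge bolt: l_c = 35 − 22/2 = 24 mm → 1.5 × 24 × 14 × 450 / 1000 = 226.8 → r_n = 226.8 kN.
Interior bolts: l_c = 65 − 22 = 43 mm → 1.5 × 43 × 14 × 450 / 1000 = 406.4 → r_n = 378 kN.
R_n = 1 × 226.8 + 1 × 378 = 604.8 kN.
Design strength φR_n = 0.75 × 604.8 = 454 kN.

454 kN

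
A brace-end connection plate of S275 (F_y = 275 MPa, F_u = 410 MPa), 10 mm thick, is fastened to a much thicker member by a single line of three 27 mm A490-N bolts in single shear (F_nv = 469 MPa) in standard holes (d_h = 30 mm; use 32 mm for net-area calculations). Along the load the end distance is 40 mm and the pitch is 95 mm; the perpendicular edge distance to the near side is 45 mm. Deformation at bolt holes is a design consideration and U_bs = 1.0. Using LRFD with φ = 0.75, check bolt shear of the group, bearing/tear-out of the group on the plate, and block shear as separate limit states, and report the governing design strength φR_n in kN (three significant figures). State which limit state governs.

Bolt shear: A_b = π·27²/4 = 572.6 mm²; R_n = 469 × 572.6 × 3 × 1 / 1000 = 805.6 kN → 0.75 × 805.6 = 604 kN.
Bearing: edge l_c = 25, r_n = 123 kN; interior l_c = 65, r_n = 265.7 kN; R_n = 123 + 2·265.7 = 654.4 kN → 491 kN.
Block shear: A_gv = 2300, A_nv = 1500, A_nt = 290 mm²; R_n = min(0.6F_uA_nv, 0.6F_yA_gv) + U_bs·F_u·A_nt = 487.9 kN → 366 kN.
Block shear governs: 366 kN.

366 kN (block shear governs)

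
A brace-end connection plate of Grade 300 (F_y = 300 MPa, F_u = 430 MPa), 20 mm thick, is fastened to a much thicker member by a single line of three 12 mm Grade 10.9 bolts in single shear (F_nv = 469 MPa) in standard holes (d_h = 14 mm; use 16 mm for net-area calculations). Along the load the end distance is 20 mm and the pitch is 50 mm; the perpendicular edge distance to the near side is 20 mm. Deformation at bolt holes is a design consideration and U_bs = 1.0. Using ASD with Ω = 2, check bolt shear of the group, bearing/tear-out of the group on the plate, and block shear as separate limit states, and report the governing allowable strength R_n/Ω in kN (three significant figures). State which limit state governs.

79.6 kN (bolt shear governs)

Bolt shear: A_b = π·12²/4 = 113.1 mm²; R_n = 469 × 113.1 × 3 × 1 / 1000 = 159.1 kN → 159.1 / 2 = 79.6 kN.
Bearing: edge l_c = 13, r_n = 134.2 kN; interior l_c = 36, r_n = 247.7 kN; R_n = 134.2 + 2·247.7 = 629.5 kN → 315 kN.
Block shear: A_gv = 2400, A_nv = 1600, A_nt = 240 mm²; R_n = min(0.6F_uA_nv, 0.6F_yA_gv) + U_bs·F_u·A_nt = 516 kN → 258 kN.
Bolt shear governs: 79.6 kN.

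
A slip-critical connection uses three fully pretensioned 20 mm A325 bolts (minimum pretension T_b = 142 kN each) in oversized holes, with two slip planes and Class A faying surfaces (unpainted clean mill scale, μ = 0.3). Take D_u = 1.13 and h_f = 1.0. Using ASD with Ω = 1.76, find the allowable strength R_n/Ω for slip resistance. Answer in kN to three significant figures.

R_n = μ · D_u · h_f · T_b · n_s · n_b = 0.3 × 1.13 × 1.0 × 142 × 2 × 3 = 288.8 kN.
Allowable strength R_n/Ω = 288.8 / 1.76 = 164 kN.

164 kN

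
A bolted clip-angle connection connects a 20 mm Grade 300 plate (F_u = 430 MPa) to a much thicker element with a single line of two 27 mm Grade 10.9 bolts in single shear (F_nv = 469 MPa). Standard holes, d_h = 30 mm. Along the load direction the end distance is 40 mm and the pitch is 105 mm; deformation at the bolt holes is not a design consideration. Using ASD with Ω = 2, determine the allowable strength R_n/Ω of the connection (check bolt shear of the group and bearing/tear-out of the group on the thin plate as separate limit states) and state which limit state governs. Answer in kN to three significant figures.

Bolt shear: A_b = π·27²/4 = 572.6 mm²; R_n = 469 × 572.6 × 2 × 1 / 1000 = 537.1 kN → 537.1 / 2 = 269 kN.
Bearing (1.5 l_c t F_u ≤ 3.0 d t F_u): upper limit = 3.0·27·20·430 / 1000 = 696.6 kN.
  Edge l_c = 40 − 30/2 = 25 → r_n = 322.5 kN; interior l_c = 105 − 30 = 75 → r_n = 696.6 kN.
  R_n,bearing = 1·322.5 + 1·696.6 = 1019 kN → 1019 / 2 = 510 kN.
Bolt shear governs: 269 kN.

269 kN (bolt shear governs)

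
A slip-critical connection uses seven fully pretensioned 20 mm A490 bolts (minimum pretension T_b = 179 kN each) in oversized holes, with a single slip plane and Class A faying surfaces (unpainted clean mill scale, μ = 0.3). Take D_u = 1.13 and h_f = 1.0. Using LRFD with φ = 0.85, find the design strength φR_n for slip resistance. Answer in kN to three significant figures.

R_n = μ · D_u · h_f · T_b · n_s · n_b = 0.3 × 1.13 × 1.0 × 179 × 1 × 7 = 424.8 kN.
Design strength φR_n = 0.85 × 424.8 = 361 kN.

361 kN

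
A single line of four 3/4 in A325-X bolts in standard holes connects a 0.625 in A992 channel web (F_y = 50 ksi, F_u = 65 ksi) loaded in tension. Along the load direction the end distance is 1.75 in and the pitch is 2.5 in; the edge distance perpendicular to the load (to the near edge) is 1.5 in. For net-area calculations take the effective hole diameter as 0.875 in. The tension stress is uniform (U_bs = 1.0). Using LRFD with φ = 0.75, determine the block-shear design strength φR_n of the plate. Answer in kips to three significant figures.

Shear plane L_v = 1.75 + 3·2.5 = 9.25 in; A_gv = 9.25 × 0.625 = 5.781 in².
A_nv = (9.25 − 3.5·0.875) × 0.625 = 3.867 in².
A_nt = (1.5 − 0.5·0.875) × 0.625 = 0.6641 in².
0.6 F_u A_nv = 150.8 kips; 0.6 F_y A_gv = 173.4 kips → shear rupture governs the shear term.
R_n = 150.8 + 1.0 × 65 × 0.6641 = 194 kips.
Design strength φR_n = 0.75 × 194 = 145 kips.

145 kips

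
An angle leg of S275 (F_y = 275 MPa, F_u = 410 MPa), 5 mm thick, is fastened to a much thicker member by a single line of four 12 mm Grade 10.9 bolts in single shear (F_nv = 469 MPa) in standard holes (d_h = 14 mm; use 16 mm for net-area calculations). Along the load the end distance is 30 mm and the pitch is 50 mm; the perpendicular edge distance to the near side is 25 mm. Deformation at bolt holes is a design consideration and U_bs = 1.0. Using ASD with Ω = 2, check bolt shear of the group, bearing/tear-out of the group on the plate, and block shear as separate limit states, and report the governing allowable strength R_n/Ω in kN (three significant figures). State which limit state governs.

Bolt shear: A_b = π·12²/4 = 113.1 mm²; R_n = 469 × 113.1 × 4 × 1 / 1000 = 212.2 kN → 212.2 / 2 = 106 kN.
Bearing: edge l_c = 23, r_n = 56.58 kN; interior l_c = 36, r_n = 59.04 kN; R_n = 56.58 + 3·59.04 = 233.7 kN → 117 kN.
Block shear: A_gv = 900, A_nv = 620, A_nt = 85 mm²; R_n = min(0.6F_uA_nv, 0.6F_yA_gv) + U_bs·F_u·A_nt = 183.3 kN → 91.7 kN.
Block shear governs: 91.7 kN.

91.7 kN (block shear governs)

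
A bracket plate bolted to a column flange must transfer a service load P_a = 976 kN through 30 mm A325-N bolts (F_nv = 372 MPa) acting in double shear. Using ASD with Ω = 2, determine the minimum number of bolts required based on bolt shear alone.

A_b = π·30²/4 = 706.9 mm².
Per-bolt allowable strength R_n/Ω = 372 × 706.9 × 2 / 1000 / 2 = 263 kN.
n ≥ 976 / 263 = 3.712 → use 4 bolts.

4 bolts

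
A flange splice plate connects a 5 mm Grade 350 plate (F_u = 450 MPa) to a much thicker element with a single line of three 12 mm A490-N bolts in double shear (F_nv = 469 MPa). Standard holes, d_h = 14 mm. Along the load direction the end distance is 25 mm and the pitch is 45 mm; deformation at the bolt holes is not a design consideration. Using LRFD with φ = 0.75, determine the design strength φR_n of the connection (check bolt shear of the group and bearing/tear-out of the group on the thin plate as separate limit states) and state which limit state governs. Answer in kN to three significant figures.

Bolt shear: A_b = π·12²/4 = 113.1 mm²; R_n = 469 × 113.1 × 3 × 2 / 1000 = 318.3 kN → 0.75 × 318.3 = 239 kN.
Bearing (1.5 l_c t F_u ≤ 3.0 d t F_u): upper limit = 3.0·12·5·450 / 1000 = 81 kN.
  Edge l_c = 25 − 14/2 = 18 → r_n = 60.75 kN; interior l_c = 45 − 14 = 31 → r_n = 81 kN.
  R_n,bearing = 1·60.75 + 2·81 = 222.8 kN → 0.75 × 222.8 = 167 kN.
Bearing governs: 167 kN.

167 kN (bearing governs)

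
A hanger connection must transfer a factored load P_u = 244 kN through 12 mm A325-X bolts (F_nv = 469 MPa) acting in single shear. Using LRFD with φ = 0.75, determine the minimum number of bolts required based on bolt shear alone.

A_b = π·12²/4 = 113.1 mm².
Per-bolt design strength φR_n = 0.75 × 469 × 113.1 × 1 / 1000 = 39.78 kN.
n ≥ 244 / 39.78 = 6.133 → use 7 bolts.

7 bolts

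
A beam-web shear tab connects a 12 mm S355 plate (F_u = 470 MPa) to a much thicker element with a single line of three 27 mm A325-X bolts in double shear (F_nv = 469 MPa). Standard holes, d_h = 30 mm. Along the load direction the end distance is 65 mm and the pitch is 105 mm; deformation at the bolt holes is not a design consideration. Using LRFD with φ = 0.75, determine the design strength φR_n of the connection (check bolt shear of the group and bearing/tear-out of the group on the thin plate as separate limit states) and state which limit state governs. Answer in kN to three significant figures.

Bolt shear: A_b = π·27²/4 = 572.6 mm²; R_n = 469 × 572.6 × 3 × 2 / 1000 = 1611 kN → 0.75 × 1611 = 1210 kN.
Bearing (1.5 l_c t F_u ≤ 3.0 d t F_u): upper limit = 3.0·27·12·470 / 1000 = 456.8 kN.
  Edge l_c = 65 − 30/2 = 50 → r_n = 423 kN; interior l_c = 105 − 30 = 75 → r_n = 456.8 kN.
  R_n,bearing = 1·423 + 2·456.8 = 1337 kN → 0.75 × 1337 = 1000 kN.
Bearing governs: 1000 kN.

1000 kN (bearing governs)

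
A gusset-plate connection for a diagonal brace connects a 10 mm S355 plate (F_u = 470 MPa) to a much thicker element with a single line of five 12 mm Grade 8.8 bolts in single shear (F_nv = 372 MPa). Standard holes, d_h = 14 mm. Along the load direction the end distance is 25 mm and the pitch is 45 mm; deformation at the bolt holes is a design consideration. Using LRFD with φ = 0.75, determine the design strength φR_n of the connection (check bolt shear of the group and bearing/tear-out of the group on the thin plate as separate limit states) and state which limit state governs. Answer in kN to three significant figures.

158 kN (bolt shear governs)

Bolt shear: A_b = π·12²/4 = 113.1 mm²; R_n = 372 × 113.1 × 5 × 1 / 1000 = 210.4 kN → 0.75 × 210.4 = 158 kN.
Bearing (1.2 l_c t F_u ≤ 2.4 d t F_u): upper limit = 2.4·12·10·470 / 1000 = 135.4 kN.
  Edge l_c = 25 − 14/2 = 18 → r_n = 101.5 kN; interior l_c = 45 − 14 = 31 → r_n = 135.4 kN.
  R_n,bearing = 1·101.5 + 4·135.4 = 643 kN → 0.75 × 643 = 482 kN.
Bolt shear governs: 158 kN.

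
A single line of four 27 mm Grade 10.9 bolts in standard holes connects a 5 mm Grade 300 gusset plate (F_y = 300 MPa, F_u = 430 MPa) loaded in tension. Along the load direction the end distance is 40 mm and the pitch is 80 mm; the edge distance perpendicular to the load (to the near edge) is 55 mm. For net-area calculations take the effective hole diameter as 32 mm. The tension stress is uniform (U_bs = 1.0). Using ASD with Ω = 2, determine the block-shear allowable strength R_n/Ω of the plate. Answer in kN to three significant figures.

150 kN

Shear plane L_v = 40 + 3·80 = 280 mm; A_gv = 280 × 5 = 1400 mm².
A_nv = (280 − 3.5·32) × 5 = 840 mm².
A_nt = (55 − 0.5·32) × 5 = 195 mm².
0.6 F_u A_nv = 216.7 kN; 0.6 F_y A_gv = 252 kN → shear rupture governs the shear term.
R_n = 216.7 + 1.0 × 430 × 195 / 1000 = 300.6 kN.
Allowable strength R_n/Ω = 300.6 / 2 = 150 kN.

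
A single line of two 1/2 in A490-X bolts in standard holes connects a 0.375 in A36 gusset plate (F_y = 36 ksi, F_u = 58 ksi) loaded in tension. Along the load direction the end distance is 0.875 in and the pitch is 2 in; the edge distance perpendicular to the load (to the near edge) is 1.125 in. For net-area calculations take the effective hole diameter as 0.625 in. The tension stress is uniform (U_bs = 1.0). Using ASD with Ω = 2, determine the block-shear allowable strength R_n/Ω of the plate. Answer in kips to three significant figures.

Shear plane L_v = 0.875 + 1·2 = 2.875 in; A_gv = 2.875 × 0.375 = 1.078 in².
A_nv = (2.875 − 1.5·0.625) × 0.375 = 0.7266 in².
A_nt = (1.125 − 0.5·0.625) × 0.375 = 0.3047 in².
0.6 F_u A_nv = 25.28 kips; 0.6 F_y A_gv = 23.29 kips → shear yielding governs the shear term.
R_n = 23.29 + 1.0 × 58 × 0.3047 = 40.96 kips.
Allowable strength R_n/Ω = 40.96 / 2 = 20.5 kips.

20.5 kips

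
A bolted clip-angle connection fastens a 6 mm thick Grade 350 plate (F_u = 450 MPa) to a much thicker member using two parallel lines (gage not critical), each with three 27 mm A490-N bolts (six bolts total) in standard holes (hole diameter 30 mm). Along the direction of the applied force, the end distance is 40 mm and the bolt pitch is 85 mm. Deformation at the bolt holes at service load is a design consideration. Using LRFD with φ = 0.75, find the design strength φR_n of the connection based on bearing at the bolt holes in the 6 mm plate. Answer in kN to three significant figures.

Per bolt r_n = 1.2 l_c t F_u ≤ 2.4 d t F_u; upper limit = 2.4 × 27 × 6 × 450 / 1000 = 175 kN.
Edge bolt: l_c = 40 − 30/2 = 25 mm → 1.2 × 25 × 6 × 450 / 1000 = 81 → r_n = 81 kN.
Interior bolts: l_c = 85 − 30 = 55 mm → 1.2 × 55 × 6 × 450 / 1000 = 178.2 → r_n = 175 kN.
R_n = 2 × 81 + 4 × 175 = 861.8 kN.
Design strength φR_n = 0.75 × 861.8 = 646 kN.

646 kN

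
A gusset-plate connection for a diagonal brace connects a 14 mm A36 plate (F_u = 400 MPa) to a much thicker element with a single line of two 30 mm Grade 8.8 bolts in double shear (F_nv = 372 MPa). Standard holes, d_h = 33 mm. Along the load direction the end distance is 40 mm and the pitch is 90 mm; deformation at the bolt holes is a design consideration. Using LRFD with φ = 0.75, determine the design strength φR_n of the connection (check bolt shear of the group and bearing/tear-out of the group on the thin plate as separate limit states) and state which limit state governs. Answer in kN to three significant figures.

Bolt shear: A_b = π·30²/4 = 706.9 mm²; R_n = 372 × 706.9 × 2 × 2 / 1000 = 1052 kN → 0.75 × 1052 = 789 kN.
Bearing (1.2 l_c t F_u ≤ 2.4 d t F_u): upper limit = 2.4·30·14·400 / 1000 = 403.2 kN.
  Edge l_c = 40 − 33/2 = 23.5 → r_n = 157.9 kN; interior l_c = 90 − 33 = 57 → r_n = 383 kN.
  R_n,bearing = 1·157.9 + 1·383 = 541 kN → 0.75 × 541 = 406 kN.
Bearing governs: 406 kN.

406 kN (bearing governs)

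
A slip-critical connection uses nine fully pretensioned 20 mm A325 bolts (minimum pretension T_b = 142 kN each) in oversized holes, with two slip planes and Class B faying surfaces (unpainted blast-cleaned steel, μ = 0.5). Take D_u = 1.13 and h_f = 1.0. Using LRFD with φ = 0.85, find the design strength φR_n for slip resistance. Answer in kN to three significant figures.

1230 kN

R_n = μ · D_u · h_f · T_b · n_s · n_b = 0.5 × 1.13 × 1.0 × 142 × 2 × 9 = 1444 kN.
Design strength φR_n = 0.85 × 1444 = 1230 kN.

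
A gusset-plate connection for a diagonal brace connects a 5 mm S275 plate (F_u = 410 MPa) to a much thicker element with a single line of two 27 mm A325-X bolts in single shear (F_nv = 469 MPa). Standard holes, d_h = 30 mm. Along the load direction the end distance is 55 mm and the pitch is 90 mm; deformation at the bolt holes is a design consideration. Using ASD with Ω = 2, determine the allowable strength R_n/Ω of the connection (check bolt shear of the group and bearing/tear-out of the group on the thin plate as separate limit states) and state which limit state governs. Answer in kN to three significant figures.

Bolt shear: A_b = π·27²/4 = 572.6 mm²; R_n = 469 × 572.6 × 2 × 1 / 1000 = 537.1 kN → 537.1 / 2 = 269 kN.
Bearing (1.2 l_c t F_u ≤ 2.4 d t F_u): upper limit = 2.4·27·5·410 / 1000 = 132.8 kN.
  Edge l_c = 55 − 30/2 = 40 → r_n = 98.4 kN; interior l_c = 90 − 30 = 60 → r_n = 132.8 kN.
  R_n,bearing = 1·98.4 + 1·132.8 = 231.2 kN → 231.2 / 2 = 116 kN.
Bearing governs: 116 kN.

116 kN (bearing governs)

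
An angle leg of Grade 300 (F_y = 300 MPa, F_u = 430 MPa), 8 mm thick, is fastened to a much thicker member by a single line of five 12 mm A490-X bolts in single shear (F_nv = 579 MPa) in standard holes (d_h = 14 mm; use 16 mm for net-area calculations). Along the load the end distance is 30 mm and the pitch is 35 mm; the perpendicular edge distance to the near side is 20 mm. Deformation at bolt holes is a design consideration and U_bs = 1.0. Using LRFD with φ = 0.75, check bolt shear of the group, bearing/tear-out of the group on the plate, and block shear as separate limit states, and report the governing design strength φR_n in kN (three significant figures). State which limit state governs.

Bolt shear: A_b = π·12²/4 = 113.1 mm²; R_n = 579 × 113.1 × 5 × 1 / 1000 = 327.4 kN → 0.75 × 327.4 = 246 kN.
Bearing: edge l_c = 23, r_n = 94.94 kN; interior l_c = 21, r_n = 86.69 kN; R_n = 94.94 + 4·86.69 = 441.7 kN → 331 kN.
Block shear: A_gv = 1360, A_nv = 784, A_nt = 96 mm²; R_n = min(0.6F_uA_nv, 0.6F_yA_gv) + U_bs·F_u·A_nt = 243.6 kN → 183 kN.
Block shear governs: 183 kN.

183 kN (block shear governs)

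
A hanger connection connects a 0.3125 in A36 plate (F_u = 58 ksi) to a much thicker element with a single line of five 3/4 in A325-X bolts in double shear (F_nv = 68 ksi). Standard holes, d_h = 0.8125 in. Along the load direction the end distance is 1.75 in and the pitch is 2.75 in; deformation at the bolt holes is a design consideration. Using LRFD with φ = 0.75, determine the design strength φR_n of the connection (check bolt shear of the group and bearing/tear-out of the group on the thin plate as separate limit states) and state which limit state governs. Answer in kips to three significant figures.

Bolt shear: A_b = π·0.75²/4 = 0.4418 in²; R_n = 68 × 0.4418 × 5 × 2 = 300.4 kips → 0.75 × 300.4 = 225 kips.
Bearing (1.2 l_c t F_u ≤ 2.4 d t F_u): upper limit = 2.4·0.75·0.3125·58 = 32.62 kips.
  Edge l_c = 1.75 − 0.8125/2 = 1.344 → r_n = 29.23 kips; interior l_c = 2.75 − 0.8125 = 1.938 → r_n = 32.62 kips.
  R_n,bearing = 1·29.23 + 4·32.62 = 159.7 kips → 0.75 × 159.7 = 120 kips.
Bearing governs: 120 kips.

120 kips (bearing governs)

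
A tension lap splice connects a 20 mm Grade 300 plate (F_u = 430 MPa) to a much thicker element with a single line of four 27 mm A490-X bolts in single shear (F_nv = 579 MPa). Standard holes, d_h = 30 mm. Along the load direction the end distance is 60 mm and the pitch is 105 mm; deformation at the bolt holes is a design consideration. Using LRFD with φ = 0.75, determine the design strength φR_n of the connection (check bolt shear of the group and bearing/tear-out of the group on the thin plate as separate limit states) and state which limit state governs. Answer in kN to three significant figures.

Bolt shear: A_b = π·27²/4 = 572.6 mm²; R_n = 579 × 572.6 × 4 × 1 / 1000 = 1326 kN → 0.75 × 1326 = 995 kN.
Bearing (1.2 l_c t F_u ≤ 2.4 d t F_u): upper limit = 2.4·27·20·430 / 1000 = 557.3 kN.
  Edge l_c = 60 − 30/2 = 45 → r_n = 464.4 kN; interior l_c = 105 − 30 = 75 → r_n = 557.3 kN.
  R_n,bearing = 1·464.4 + 3·557.3 = 2136 kN → 0.75 × 2136 = 1600 kN.
Bolt shear governs: 995 kN.

995 kN (bolt shear governs)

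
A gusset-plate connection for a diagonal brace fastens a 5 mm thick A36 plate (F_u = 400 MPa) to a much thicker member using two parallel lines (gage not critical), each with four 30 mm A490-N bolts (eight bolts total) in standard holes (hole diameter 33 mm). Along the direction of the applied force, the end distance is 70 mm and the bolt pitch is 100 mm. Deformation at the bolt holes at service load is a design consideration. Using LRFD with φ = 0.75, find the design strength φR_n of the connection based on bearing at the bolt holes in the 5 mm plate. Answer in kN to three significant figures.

841 kN

Per bolt r_n = 1.2 l_c t F_u ≤ 2.4 d t F_u; upper limit = 2.4 × 30 × 5 × 400 / 1000 = 144 kN.
Edge bolt: l_c = 70 − 33/2 = 53.5 mm → 1.2 × 53.5 × 5 × 400 / 1000 = 128.4 → r_n = 128.4 kN.
Interior bolts: l_c = 100 − 33 = 67 mm → 1.2 × 67 × 5 × 400 / 1000 = 160.8 → r_n = 144 kN.
R_n = 2 × 128.4 + 6 × 144 = 1121 kN.
Design strength φR_n = 0.75 × 1121 = 841 kN.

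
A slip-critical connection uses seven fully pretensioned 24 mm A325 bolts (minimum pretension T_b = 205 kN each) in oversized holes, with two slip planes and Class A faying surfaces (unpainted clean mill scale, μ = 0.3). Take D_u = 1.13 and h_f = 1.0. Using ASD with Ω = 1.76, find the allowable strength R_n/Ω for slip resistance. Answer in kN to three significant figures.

553 kN

R_n = μ · D_u · h_f · T_b · n_s · n_b = 0.3 × 1.13 × 1.0 × 205 × 2 × 7 = 972.9 kN.
Allowable strength R_n/Ω = 972.9 / 1.76 = 553 kN.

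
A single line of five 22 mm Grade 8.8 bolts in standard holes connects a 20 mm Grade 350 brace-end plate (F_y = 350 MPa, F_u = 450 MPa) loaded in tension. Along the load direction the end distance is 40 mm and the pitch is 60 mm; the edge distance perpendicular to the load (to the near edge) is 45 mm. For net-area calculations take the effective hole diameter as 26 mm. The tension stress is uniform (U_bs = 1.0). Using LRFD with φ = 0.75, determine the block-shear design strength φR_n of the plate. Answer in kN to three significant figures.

Shear plane L_v = 40 + 4·60 = 280 mm; A_gv = 280 × 20 = 5600 mm².
A_nv = (280 − 4.5·26) × 20 = 3260 mm².
A_nt = (45 − 0.5·26) × 20 = 640 mm².
0.6 F_u A_nv = 880.2 kN; 0.6 F_y A_gv = 1176 kN → shear rupture governs the shear term.
R_n = 880.2 + 1.0 × 450 × 640 / 1000 = 1168 kN.
Design strength φR_n = 0.75 × 1168 = 876 kN.

876 kN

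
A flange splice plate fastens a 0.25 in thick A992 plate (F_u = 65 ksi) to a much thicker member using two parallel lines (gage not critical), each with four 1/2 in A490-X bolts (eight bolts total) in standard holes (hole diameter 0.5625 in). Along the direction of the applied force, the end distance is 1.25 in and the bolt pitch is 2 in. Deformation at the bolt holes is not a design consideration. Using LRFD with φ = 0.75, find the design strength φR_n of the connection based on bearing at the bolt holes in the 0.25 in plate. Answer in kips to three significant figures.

145 kips

Per bolt r_n = 1.5 l_c t F_u ≤ 3.0 d t F_u; upper limit = 3.0 × 0.5 × 0.25 × 65 = 24.38 kips.
Edge bolt: l_c = 1.25 − 0.5625/2 = 0.9688 in → 1.5 × 0.9688 × 0.25 × 65 = 23.61 → r_n = 23.61 kips.
Interior bolts: l_c = 2 − 0.5625 = 1.438 in → 1.5 × 1.438 × 0.25 × 65 = 35.04 → r_n = 24.38 kips.
R_n = 2 × 23.61 + 6 × 24.38 = 193.5 kips.
Design strength φR_n = 0.75 × 193.5 = 145 kips.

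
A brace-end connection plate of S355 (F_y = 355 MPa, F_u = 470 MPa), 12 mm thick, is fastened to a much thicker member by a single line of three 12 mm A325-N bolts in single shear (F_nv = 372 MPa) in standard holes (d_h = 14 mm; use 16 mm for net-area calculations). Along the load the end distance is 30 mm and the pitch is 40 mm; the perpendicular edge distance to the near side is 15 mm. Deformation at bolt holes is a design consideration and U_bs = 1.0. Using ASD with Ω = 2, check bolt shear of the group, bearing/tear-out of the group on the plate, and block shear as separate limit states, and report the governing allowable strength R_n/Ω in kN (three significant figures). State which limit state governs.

63.1 kN (bolt shear governs)

Bolt shear: A_b = π·12²/4 = 113.1 mm²; R_n = 372 × 113.1 × 3 × 1 / 1000 = 126.2 kN → 126.2 / 2 = 63.1 kN.
Bearing: edge l_c = 23, r_n = 155.7 kN; interior l_c = 26, r_n = 162.4 kN; R_n = 155.7 + 2·162.4 = 480.5 kN → 240 kN.
Block shear: A_gv = 1320, A_nv = 840, A_nt = 84 mm²; R_n = min(0.6F_uA_nv, 0.6F_yA_gv) + U_bs·F_u·A_nt = 276.4 kN → 138 kN.
Bolt shear governs: 63.1 kN.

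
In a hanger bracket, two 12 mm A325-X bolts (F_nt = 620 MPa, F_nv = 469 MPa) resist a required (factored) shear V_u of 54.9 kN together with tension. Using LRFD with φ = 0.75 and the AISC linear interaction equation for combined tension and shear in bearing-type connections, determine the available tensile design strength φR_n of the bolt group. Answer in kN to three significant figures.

64.2 kN

A_b = π·12²/4 = 113.1 mm²; f_rv = 54.9 × 1000 / (2 × 113.1) = 242.7 MPa.
F'_nt = 1.3 F_nt − (F_nt / φF_nv) f_rv = 1.3·620 − (620/(0.75·469))·242.7 = 378.2 MPa, capped at F_nt → F'_nt = 378.2 MPa.
R_n = F'_nt · A_b · n = 378.2 × 113.1 × 2 / 1000 = 85.55 kN.
Design strength φR_n = 0.75 × 85.55 = 64.2 kN.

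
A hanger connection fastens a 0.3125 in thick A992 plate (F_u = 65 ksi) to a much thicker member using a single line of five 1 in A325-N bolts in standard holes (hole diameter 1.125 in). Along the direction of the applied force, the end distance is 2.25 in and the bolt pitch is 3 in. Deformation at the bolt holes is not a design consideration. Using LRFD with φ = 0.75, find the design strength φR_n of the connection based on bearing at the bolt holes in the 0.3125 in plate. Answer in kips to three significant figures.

210 kips

Per bolt r_n = 1.5 l_c t F_u ≤ 3.0 d t F_u; upper limit = 3.0 × 1 × 0.3125 × 65 = 60.94 kips.
Edge bolt: l_c = 2.25 − 1.125/2 = 1.688 in → 1.5 × 1.688 × 0.3125 × 65 = 51.42 → r_n = 51.42 kips.
Interior bolts: l_c = 3 − 1.125 = 1.875 in → 1.5 × 1.875 × 0.3125 × 65 = 57.13 → r_n = 57.13 kips.
R_n = 1 × 51.42 + 4 × 57.13 = 279.9 kips.
Design strength φR_n = 0.75 × 279.9 = 210 kips.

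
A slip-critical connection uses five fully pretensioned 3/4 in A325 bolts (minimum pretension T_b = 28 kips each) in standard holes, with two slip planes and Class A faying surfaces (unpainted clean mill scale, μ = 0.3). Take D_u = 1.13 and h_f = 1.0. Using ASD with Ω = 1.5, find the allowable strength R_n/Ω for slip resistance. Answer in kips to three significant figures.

R_n = μ · D_u · h_f · T_b · n_s · n_b = 0.3 × 1.13 × 1.0 × 28 × 2 × 5 = 94.92 kips.
Allowable strength R_n/Ω = 94.92 / 1.5 = 63.3 kips.

63.3 kips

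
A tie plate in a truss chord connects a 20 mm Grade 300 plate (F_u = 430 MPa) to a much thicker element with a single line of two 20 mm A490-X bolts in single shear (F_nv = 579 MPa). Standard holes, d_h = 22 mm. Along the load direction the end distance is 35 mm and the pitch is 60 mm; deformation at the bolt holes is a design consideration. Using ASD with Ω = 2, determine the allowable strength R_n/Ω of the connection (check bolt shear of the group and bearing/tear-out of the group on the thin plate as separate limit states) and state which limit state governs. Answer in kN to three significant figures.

Bolt shear: A_b = π·20²/4 = 314.2 mm²; R_n = 579 × 314.2 × 2 × 1 / 1000 = 363.8 kN → 363.8 / 2 = 182 kN.
Bearing (1.2 l_c t F_u ≤ 2.4 d t F_u): upper limit = 2.4·20·20·430 / 1000 = 412.8 kN.
  Edge l_c = 35 − 22/2 = 24 → r_n = 247.7 kN; interior l_c = 60 − 22 = 38 → r_n = 392.2 kN.
  R_n,bearing = 1·247.7 + 1·392.2 = 639.8 kN → 639.8 / 2 = 320 kN.
Bolt shear governs: 182 kN.

182 kN (bolt shear governs)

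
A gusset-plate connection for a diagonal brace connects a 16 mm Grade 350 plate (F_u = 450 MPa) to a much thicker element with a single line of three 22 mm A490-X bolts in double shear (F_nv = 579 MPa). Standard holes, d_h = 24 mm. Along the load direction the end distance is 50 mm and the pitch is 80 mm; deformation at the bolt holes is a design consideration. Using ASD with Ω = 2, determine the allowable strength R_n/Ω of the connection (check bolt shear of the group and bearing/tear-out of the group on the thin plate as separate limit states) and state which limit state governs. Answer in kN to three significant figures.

Bolt shear: A_b = π·22²/4 = 380.1 mm²; R_n = 579 × 380.1 × 3 × 2 / 1000 = 1321 kN → 1321 / 2 = 660 kN.
Bearing (1.2 l_c t F_u ≤ 2.4 d t F_u): upper limit = 2.4·22·16·450 / 1000 = 380.2 kN.
  Edge l_c = 50 − 24/2 = 38 → r_n = 328.3 kN; interior l_c = 80 − 24 = 56 → r_n = 380.2 kN.
  R_n,bearing = 1·328.3 + 2·380.2 = 1089 kN → 1089 / 2 = 544 kN.
Bearing governs: 544 kN.

544 kN (bearing governs)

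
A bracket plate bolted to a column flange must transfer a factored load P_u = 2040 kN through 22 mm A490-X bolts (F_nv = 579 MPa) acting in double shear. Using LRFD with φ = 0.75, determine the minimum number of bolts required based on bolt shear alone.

A_b = π·22²/4 = 380.1 mm².
Per-bolt design strength φR_n = 0.75 × 579 × 380.1 × 2 / 1000 = 330.1 kN.
n ≥ 2040 / 330.1 = 6.179 → use 7 bolts.

7 bolts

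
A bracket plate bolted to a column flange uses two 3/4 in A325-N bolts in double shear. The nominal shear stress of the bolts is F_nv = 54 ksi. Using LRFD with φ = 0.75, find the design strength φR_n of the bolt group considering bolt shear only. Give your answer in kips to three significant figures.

71.6 kips

A_b = π × 0.75² / 4 = 0.4418 in².
R_n = F_nv · A_b · n · n_s = 54 × 0.4418 × 2 × 2 = 95.43 kips.
Design strength φR_n = 0.75 × 95.43 = 71.6 kips.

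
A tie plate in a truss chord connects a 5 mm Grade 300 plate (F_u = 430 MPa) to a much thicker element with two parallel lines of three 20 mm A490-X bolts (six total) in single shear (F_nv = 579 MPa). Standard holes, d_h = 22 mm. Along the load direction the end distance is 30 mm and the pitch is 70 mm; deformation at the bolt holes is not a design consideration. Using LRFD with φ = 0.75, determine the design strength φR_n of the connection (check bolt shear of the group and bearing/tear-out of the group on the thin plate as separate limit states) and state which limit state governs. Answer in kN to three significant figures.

479 kN (bearing governs)

Bolt shear: A_b = π·20²/4 = 314.2 mm²; R_n = 579 × 314.2 × 6 × 1 / 1000 = 1091 kN → 0.75 × 1091 = 819 kN.
Bearing (1.5 l_c t F_u ≤ 3.0 d t F_u): upper limit = 3.0·20·5·430 / 1000 = 129 kN.
  Edge l_c = 30 − 22/2 = 19 → r_n = 61.27 kN; interior l_c = 70 − 22 = 48 → r_n = 129 kN.
  R_n,bearing = 2·61.27 + 4·129 = 638.5 kN → 0.75 × 638.5 = 479 kN.
Bearing governs: 479 kN.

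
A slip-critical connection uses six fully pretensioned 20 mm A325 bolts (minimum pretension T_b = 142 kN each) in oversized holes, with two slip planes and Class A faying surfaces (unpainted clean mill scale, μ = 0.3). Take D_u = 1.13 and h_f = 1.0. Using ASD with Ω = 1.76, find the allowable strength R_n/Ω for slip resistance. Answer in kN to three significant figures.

R_n = μ · D_u · h_f · T_b · n_s · n_b = 0.3 × 1.13 × 1.0 × 142 × 2 × 6 = 577.7 kN.
Allowable strength R_n/Ω = 577.7 / 1.76 = 328 kN.

328 kN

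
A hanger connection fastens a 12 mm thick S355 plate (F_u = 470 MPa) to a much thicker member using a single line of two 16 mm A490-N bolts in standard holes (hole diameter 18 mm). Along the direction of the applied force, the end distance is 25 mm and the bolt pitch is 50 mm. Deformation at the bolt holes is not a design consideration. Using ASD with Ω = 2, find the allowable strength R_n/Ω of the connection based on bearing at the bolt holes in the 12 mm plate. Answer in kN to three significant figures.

203 kN

Per bolt r_n = 1.5 l_c t F_u ≤ 3.0 d t F_u; upper limit = 3.0 × 16 × 12 × 470 / 1000 = 270.7 kN.
Edge bolt: l_c = 25 − 18/2 = 16 mm → 1.5 × 16 × 12 × 470 / 1000 = 135.4 → r_n = 135.4 kN.
Interior bolts: l_c = 50 − 18 = 32 mm → 1.5 × 32 × 12 × 470 / 1000 = 270.7 → r_n = 270.7 kN.
R_n = 1 × 135.4 + 1 × 270.7 = 406.1 kN.
Allowable strength R_n/Ω = 406.1 / 2 = 203 kN.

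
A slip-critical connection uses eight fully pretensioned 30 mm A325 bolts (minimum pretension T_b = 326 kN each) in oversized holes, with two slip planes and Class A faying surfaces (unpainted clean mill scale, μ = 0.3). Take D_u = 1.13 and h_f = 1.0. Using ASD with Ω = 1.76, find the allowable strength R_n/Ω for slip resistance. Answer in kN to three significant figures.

R_n = μ · D_u · h_f · T_b · n_s · n_b = 0.3 × 1.13 × 1.0 × 326 × 2 × 8 = 1768 kN.
Allowable strength R_n/Ω = 1768 / 1.76 = 1000 kN.

1000 kN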